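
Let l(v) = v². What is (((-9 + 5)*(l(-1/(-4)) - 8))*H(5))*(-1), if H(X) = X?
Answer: -635/4 ≈ -158.75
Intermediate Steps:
(((-9 + 5)*(l(-1/(-4)) - 8))*H(5))*(-1) = (((-9 + 5)*((-1/(-4))² - 8))*5)*(-1) = (-4*((-1*(-¼))² - 8)*5)*(-1) = (-4*((¼)² - 8)*5)*(-1) = (-4*(1/16 - 8)*5)*(-1) = (-4*(-127/16)*5)*(-1) = ((127/4)*5)*(-1) = (635/4)*(-1) = -635/4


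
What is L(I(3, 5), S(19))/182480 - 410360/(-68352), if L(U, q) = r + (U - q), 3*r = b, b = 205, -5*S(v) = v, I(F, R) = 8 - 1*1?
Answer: 975102887/162407200 ≈ 6.0041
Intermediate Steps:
I(F, R) = 7 (I(F, R) = 8 - 1 = 7)
S(v) = -v/5
r = 205/3 (r = (⅓)*205 = 205/3 ≈ 68.333)
L(U, q) = 205/3 + U - q (L(U, q) = 205/3 + (U - q) = 205/3 + U - q)
L(I(3, 5), S(19))/182480 - 410360/(-68352) = (205/3 + 7 - (-1)*19/5)/182480 - 410360/(-68352) = (205/3 + 7 - 1*(-19/5))*(1/182480) - 410360*(-1/68352) = (205/3 + 7 + 19/5)*(1/182480) + 51295/8544 = (1187/15)*(1/182480) + 51295/8544 = 1187/2737200 + 51295/8544 = 975102887/162407200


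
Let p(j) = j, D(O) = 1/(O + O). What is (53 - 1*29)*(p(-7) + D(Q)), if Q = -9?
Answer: -508/3 ≈ -169.33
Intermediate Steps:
D(O) = 1/(2*O)
(53 - 1*29)*(p(-7) + D(Q)) = (53 - 1*29)*(-7 + (1/2)/(-9)) = (53 - 29)*(-7 + (1/2)*(-1/9)) = 24*(-7 - 1/18) = 24*(-127/18) = -508/3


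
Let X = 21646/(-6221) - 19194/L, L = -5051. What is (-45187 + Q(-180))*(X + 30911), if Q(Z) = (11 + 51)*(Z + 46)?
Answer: -51959901638827455/31422271 ≈ -1.6536e+9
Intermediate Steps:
Q(Z) = 2852 + 62*Z (Q(Z) = 62*(46 + Z) = 2852 + 62*Z)
X = 10071928/31422271 (X = 21646/(-6221) - 19194/(-5051) = 21646*(-1/6221) - 19194*(-1/5051) = -21646/6221 + 19194/5051 = 10071928/31422271 ≈ 0.32053)
(-45187 + Q(-180))*(X + 30911) = (-45187 + (2852 + 62*(-180)))*(10071928/31422271 + 30911) = (-45187 + (2852 - 11160))*(971303890809/31422271) = (-45187 - 8308)*(971303890809/31422271) = -53495*971303890809/31422271 = -51959901638827455/31422271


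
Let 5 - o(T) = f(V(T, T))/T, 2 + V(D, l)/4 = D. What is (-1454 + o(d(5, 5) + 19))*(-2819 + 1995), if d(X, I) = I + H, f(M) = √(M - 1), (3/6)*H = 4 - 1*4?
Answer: 1193976 + 103*√87/3 ≈ 1.1943e+6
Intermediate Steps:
H = 0 (H = 2*(4 - 1*4) = 2*(4 - 4) = 2*0 = 0)
V(D, l) = -8 + 4*D
f(M) = √(-1 + M)
d(X, I) = I (d(X, I) = I + 0 = I)
o(T) = 5 - √(-9 + 4*T)/T (o(T) = 5 - √(-1 + (-8 + 4*T))/T = 5 - √(-9 + 4*T)/T)
(-1454 + o(d(5, 5) + 19))*(-2819 + 1995) = (-1454 + (5 - √(-9 + 4*(5 + 19))/(5 + 19)))*(-2819 + 1995) = (-1454 + (5 - 1*√(-9 + 4*24)/24))*(-824) = (-1454 + (5 - 1*1/24*√(-9 + 96)))*(-824) = (-1454 + (5 - 1*1/24*√87))*(-824) = (-1454 + (5 - √87/24))*(-824) = (-1449 - √87/24)*(-824) = 1193976 + 103*√87/3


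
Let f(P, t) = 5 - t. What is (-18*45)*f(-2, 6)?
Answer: 810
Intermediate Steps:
(-18*45)*f(-2, 6) = (-18*45)*(5 - 1*6) = -810*(5 - 6) = -810*(-1) = 810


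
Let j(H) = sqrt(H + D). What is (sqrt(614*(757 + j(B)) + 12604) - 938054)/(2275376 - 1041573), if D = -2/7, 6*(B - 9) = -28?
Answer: -938054/1233803 + sqrt(210534282 + 12894*sqrt(1785))/25909863 ≈ -0.75973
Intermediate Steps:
B = 13/3 (B = 9 + (1/6)*(-28) = 9 - 14/3 = 13/3 ≈ 4.3333)
D = -2/7 (D = -2*1/7 = -2/7 ≈ -0.28571)
j(H) = sqrt(-2/7 + H) (j(H) = sqrt(H - 2/7) = sqrt(-2/7 + H))
(sqrt(614*(757 + j(B)) + 12604) - 938054)/(2275376 - 1041573) = (sqrt(614*(757 + sqrt(-14 + 49*(13/3))/7) + 12604) - 938054)/(2275376 - 1041573) = (sqrt(614*(757 + sqrt(-14 + 637/3)/7) + 12604) - 938054)/1233803 = (sqrt(614*(757 + sqrt(595/3)/7) + 12604) - 938054)*(1/1233803) = (sqrt(614*(757 + (sqrt(1785)/3)/7) + 12604) - 938054)*(1/1233803) = (sqrt(614*(757 + sqrt(1785)/21) + 12604) - 938054)*(1/1233803) = (sqrt((464798 + 614*sqrt(1785)/21) + 12604) - 938054)*(1/1233803) = (sqrt(477402 + 614*sqrt(1785)/21) - 938054)*(1/1233803) = (-938054 + sqrt(477402 + 614*sqrt(1785)/21))*(1/1233803) = -938054/1233803 + sqrt(477402 + 614*sqrt(1785)/21)/1233803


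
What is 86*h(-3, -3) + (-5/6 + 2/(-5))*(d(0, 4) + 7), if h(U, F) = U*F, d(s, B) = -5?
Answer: 11573/15 ≈ 771.53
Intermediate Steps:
h(U, F) = F*U
86*h(-3, -3) + (-5/6 + 2/(-5))*(d(0, 4) + 7) = 86*(-3*(-3)) + (-5/6 + 2/(-5))*(-5 + 7) = 86*9 + (-5*⅙ + 2*(-⅕))*2 = 774 + (-⅚ - ⅖)*2 = 774 - 37/30*2 = 774 - 37/15 = 11573/15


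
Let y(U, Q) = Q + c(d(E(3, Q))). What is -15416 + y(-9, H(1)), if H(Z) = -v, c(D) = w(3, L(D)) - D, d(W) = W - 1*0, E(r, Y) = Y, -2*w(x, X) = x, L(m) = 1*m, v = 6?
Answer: -30835/2 ≈ -15418.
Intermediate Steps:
L(m) = m
w(x, X) = -x/2
d(W) = W (d(W) = W + 0 = W)
c(D) = -3/2 - D (c(D) = -½*3 - D = -3/2 - D)
H(Z) = -6 (H(Z) = -1*6 = -6)
y(U, Q) = -3/2 (y(U, Q) = Q + (-3/2 - Q) = -3/2)
-15416 + y(-9, H(1)) = -15416 - 3/2 = -30835/2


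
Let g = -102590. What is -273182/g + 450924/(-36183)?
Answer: -6062624809/618668995 ≈ -9.7995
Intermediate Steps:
-273182/g + 450924/(-36183) = -273182/(-102590) + 450924/(-36183) = -273182*(-1/102590) + 450924*(-1/36183) = 136591/51295 - 150308/12061 = -6062624809/618668995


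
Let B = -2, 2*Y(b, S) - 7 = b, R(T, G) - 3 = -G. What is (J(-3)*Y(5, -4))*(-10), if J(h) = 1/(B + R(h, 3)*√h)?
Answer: 30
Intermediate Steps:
R(T, G) = 3 - G
Y(b, S) = 7/2 + b/2
J(h) = -½ (J(h) = 1/(-2 + (3 - 1*3)*√h) = 1/(-2 + (3 - 3)*√h) = 1/(-2 + 0*√h) = 1/(-2 + 0) = 1/(-2) = -½)
(J(-3)*Y(5, -4))*(-10) = -(7/2 + (½)*5)/2*(-10) = -(7/2 + 5/2)/2*(-10) = -½*6*(-10) = -3*(-10) = 30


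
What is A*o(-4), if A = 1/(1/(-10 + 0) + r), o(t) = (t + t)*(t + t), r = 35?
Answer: 640/349 ≈ 1.8338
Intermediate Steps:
o(t) = 4*t**2 (o(t) = (2*t)*(2*t) = 4*t**2)
A = 10/349 (A = 1/(1/(-10 + 0) + 35) = 1/(1/(-10) + 35) = 1/(-1/10 + 35) = 1/(349/10) = 10/349 ≈ 0.028653)
A*o(-4) = 10*(4*(-4)**2)/349 = 10*(4*16)/349 = (10/349)*64 = 640/349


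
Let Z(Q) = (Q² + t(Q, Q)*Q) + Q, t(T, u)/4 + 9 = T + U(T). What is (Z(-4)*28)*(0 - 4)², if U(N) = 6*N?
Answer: 270592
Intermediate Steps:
t(T, u) = -36 + 28*T (t(T, u) = -36 + 4*(T + 6*T) = -36 + 4*(7*T) = -36 + 28*T)
Z(Q) = Q + Q² + Q*(-36 + 28*Q) (Z(Q) = (Q² + (-36 + 28*Q)*Q) + Q = (Q² + Q*(-36 + 28*Q)) + Q = Q + Q² + Q*(-36 + 28*Q))
(Z(-4)*28)*(0 - 4)² = (-4*(-35 + 29*(-4))*28)*(0 - 4)² = (-4*(-35 - 116)*28)*(-4)² = (-4*(-151)*28)*16 = (604*28)*16 = 16912*16 = 270592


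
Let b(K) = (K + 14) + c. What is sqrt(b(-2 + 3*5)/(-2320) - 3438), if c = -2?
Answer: I*sqrt(46261873)/116 ≈ 58.635*I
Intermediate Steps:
b(K) = 12 + K (b(K) = (K + 14) - 2 = (14 + K) - 2 = 12 + K)
sqrt(b(-2 + 3*5)/(-2320) - 3438) = sqrt((12 + (-2 + 3*5))/(-2320) - 3438) = sqrt((12 + (-2 + 15))*(-1/2320) - 3438) = sqrt((12 + 13)*(-1/2320) - 3438) = sqrt(25*(-1/2320) - 3438) = sqrt(-5/464 - 3438) = sqrt(-1595237/464) = I*sqrt(46261873)/116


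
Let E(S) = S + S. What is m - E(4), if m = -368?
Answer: -376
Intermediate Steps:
E(S) = 2*S
m - E(4) = -368 - 2*4 = -368 - 1*8 = -368 - 8 = -376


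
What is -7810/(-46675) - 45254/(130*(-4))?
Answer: 42325833/485420 ≈ 87.194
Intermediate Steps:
-7810/(-46675) - 45254/(130*(-4)) = -7810*(-1/46675) - 45254/(-520) = 1562/9335 - 45254*(-1/520) = 1562/9335 + 22627/260 = 42325833/485420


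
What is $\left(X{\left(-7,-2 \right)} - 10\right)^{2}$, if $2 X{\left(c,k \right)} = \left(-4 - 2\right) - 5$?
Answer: $\frac{961}{4} \approx 240.25$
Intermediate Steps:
$X{\left(c,k \right)} = - \frac{11}{2}$ ($X{\left(c,k \right)} = \frac{\left(-4 - 2\right) - 5}{2} = \frac{-6 - 5}{2} = \frac{1}{2} \left(-11\right) = - \frac{11}{2}$)
$\left(X{\left(-7,-2 \right)} - 10\right)^{2} = \left(- \frac{11}{2} - 10\right)^{2} = \left(- \frac{31}{2}\right)^{2} = \frac{961}{4}$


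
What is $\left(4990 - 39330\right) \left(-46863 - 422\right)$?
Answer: $1623766900$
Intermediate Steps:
$\left(4990 - 39330\right) \left(-46863 - 422\right) = \left(-34340\right) \left(-47285\right) = 1623766900$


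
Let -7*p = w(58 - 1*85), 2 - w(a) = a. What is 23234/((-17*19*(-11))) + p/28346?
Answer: 4610033711/704993366 ≈ 6.5391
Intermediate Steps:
w(a) = 2 - a
p = -29/7 (p = -(2 - (58 - 1*85))/7 = -(2 - (58 - 85))/7 = -(2 - 1*(-27))/7 = -(2 + 27)/7 = -⅐*29 = -29/7 ≈ -4.1429)
23234/((-17*19*(-11))) + p/28346 = 23234/((-17*19*(-11))) - 29/7/28346 = 23234/((-323*(-11))) - 29/7*1/28346 = 23234/3553 - 29/198422 = 4610033711/704993366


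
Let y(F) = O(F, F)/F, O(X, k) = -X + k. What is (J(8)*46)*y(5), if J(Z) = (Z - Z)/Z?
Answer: 0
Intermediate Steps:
O(X, k) = k - X
y(F) = 0 (y(F) = (F - F)/F = 0/F = 0)
J(Z) = 0 (J(Z) = 0/Z = 0)
(J(8)*46)*y(5) = (0*46)*0 = 0*0 = 0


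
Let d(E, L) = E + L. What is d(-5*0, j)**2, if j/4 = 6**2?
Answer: 20736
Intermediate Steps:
j = 144 (j = 4*6**2 = 4*36 = 144)
d(-5*0, j)**2 = (-5*0 + 144)**2 = (0 + 144)**2 = 144**2 = 20736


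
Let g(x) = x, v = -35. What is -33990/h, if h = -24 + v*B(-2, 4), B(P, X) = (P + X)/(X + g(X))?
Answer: 135960/131 ≈ 1037.9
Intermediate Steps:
B(P, X) = (P + X)/(2*X) (B(P, X) = (P + X)/(X + X) = (P + X)/((2*X)) = (P + X)*(1/(2*X)) = (P + X)/(2*X))
h = -131/4 (h = -24 - 35*(-2 + 4)/(2*4) = -24 - 35*2/(2*4) = -24 - 35*¼ = -24 - 35/4 = -131/4 ≈ -32.750)
-33990/h = -33990/(-131/4) = -33990*(-4/131) = 135960/131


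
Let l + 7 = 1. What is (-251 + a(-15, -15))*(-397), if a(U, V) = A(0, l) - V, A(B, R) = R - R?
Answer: 93692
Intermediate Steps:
l = -6 (l = -7 + 1 = -6)
A(B, R) = 0
a(U, V) = -V (a(U, V) = 0 - V = -V)
(-251 + a(-15, -15))*(-397) = (-251 - 1*(-15))*(-397) = (-251 + 15)*(-397) = -236*(-397) = 93692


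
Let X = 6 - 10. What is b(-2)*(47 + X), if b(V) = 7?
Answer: 301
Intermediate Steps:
X = -4
b(-2)*(47 + X) = 7*(47 - 4) = 7*43 = 301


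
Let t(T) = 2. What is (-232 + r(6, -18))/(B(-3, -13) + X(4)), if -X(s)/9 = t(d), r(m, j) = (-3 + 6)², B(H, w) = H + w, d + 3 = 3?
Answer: 223/34 ≈ 6.5588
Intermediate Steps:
d = 0 (d = -3 + 3 = 0)
r(m, j) = 9 (r(m, j) = 3² = 9)
X(s) = -18 (X(s) = -9*2 = -18)
(-232 + r(6, -18))/(B(-3, -13) + X(4)) = (-232 + 9)/((-3 - 13) - 18) = -223/(-16 - 18) = -223/(-34) = -223*(-1/34) = 223/34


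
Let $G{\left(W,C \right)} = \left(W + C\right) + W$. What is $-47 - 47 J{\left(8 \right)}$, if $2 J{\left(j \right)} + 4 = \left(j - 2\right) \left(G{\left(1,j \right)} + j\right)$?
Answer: $-2491$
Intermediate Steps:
$G{\left(W,C \right)} = C + 2 W$ ($G{\left(W,C \right)} = \left(C + W\right) + W = C + 2 W$)
$J{\left(j \right)} = -2 + \frac{\left(-2 + j\right) \left(2 + 2 j\right)}{2}$ ($J{\left(j \right)} = -2 + \frac{\left(j - 2\right) \left(\left(j + 2 \cdot 1\right) + j\right)}{2} = -2 + \frac{\left(-2 + j\right) \left(\left(j + 2\right) + j\right)}{2} = -2 + \frac{\left(-2 + j\right) \left(\left(2 + j\right) + j\right)}{2} = -2 + \frac{\left(-2 + j\right) \left(2 + 2 j\right)}{2}$)
$-47 - 47 J{\left(8 \right)} = -47 - 47 \left(-4 + 8^{2} - 8\right) = -47 - 47 \left(-4 + 64 - 8\right) = -47 - 2444 = -2491$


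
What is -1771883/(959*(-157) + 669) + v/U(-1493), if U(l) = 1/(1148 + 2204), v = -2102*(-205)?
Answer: 216508442277963/149894 ≈ 1.4444e+9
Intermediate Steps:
v = 430910
U(l) = 1/3352
-1771883/(959*(-157) + 669) + v/U(-1493) = -1771883/(959*(-157) + 669) + 430910/(1/3352) = -1771883/(-150563 + 669) + 430910*3352 = -1771883/(-149894) + 1444410320 = -1771883*(-1/149894) + 1444410320 = 1771883/149894 + 1444410320 = 216508442277963/149894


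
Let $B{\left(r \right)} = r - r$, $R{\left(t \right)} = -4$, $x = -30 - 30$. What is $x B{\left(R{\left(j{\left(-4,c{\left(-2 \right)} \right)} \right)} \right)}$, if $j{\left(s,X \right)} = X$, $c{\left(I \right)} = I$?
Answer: $0$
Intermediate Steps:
$x = -60$ ($x = -30 - 30 = -60$)
$B{\left(r \right)} = 0$
$x B{\left(R{\left(j{\left(-4,c{\left(-2 \right)} \right)} \right)} \right)} = \left(-60\right) 0 = 0$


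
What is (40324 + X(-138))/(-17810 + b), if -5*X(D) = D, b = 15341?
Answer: -201758/12345 ≈ -16.343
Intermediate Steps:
X(D) = -D/5
(40324 + X(-138))/(-17810 + b) = (40324 - ⅕*(-138))/(-17810 + 15341) = (40324 + 138/5)/(-2469) = (201758/5)*(-1/2469) = -201758/12345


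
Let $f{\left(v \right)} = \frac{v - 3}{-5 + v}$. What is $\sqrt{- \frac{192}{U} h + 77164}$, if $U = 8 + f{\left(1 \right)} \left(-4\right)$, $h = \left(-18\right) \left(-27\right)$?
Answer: $2 \sqrt{15403} \approx 248.22$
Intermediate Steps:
$h = 486$
$f{\left(v \right)} = \frac{-3 + v}{-5 + v}$
$U = 6$ ($U = 8 + \frac{-3 + 1}{-5 + 1} \left(-4\right) = 8 + \frac{1}{-4} \left(-2\right) \left(-4\right) = 8 + \left(- \frac{1}{4}\right) \left(-2\right) \left(-4\right) = 8 + \frac{1}{2} \left(-4\right) = 8 - 2 = 6$)
$\sqrt{- \frac{192}{U} h + 77164} = \sqrt{- \frac{192}{6} \cdot 486 + 77164} = \sqrt{\left(-192\right) \frac{1}{6} \cdot 486 + 77164} = \sqrt{\left(-32\right) 486 + 77164} = \sqrt{-15552 + 77164} = \sqrt{61612} = 2 \sqrt{15403}$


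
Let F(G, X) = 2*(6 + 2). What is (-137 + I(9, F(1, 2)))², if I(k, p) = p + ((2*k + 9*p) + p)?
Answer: 3249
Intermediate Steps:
F(G, X) = 16 (F(G, X) = 2*8 = 16)
I(k, p) = 2*k + 11*p (I(k, p) = p + (2*k + 10*p) = 2*k + 11*p)
(-137 + I(9, F(1, 2)))² = (-137 + (2*9 + 11*16))² = (-137 + (18 + 176))² = (-137 + 194)² = 57² = 3249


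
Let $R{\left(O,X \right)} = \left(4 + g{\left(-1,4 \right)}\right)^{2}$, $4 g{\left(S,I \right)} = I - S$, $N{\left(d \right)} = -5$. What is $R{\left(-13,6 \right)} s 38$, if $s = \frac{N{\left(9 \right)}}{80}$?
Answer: $- \frac{8379}{128} \approx -65.461$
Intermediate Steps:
$g{\left(S,I \right)} = - \frac{S}{4} + \frac{I}{4}$ ($g{\left(S,I \right)} = \frac{I - S}{4} = - \frac{S}{4} + \frac{I}{4}$)
$s = - \frac{1}{16}$ ($s = - \frac{5}{80} = \left(-5\right) \frac{1}{80} = - \frac{1}{16} \approx -0.0625$)
$R{\left(O,X \right)} = \frac{441}{16}$ ($R{\left(O,X \right)} = \left(4 + \left(\left(- \frac{1}{4}\right) \left(-1\right) + \frac{1}{4} \cdot 4\right)\right)^{2} = \left(4 + \left(\frac{1}{4} + 1\right)\right)^{2} = \left(4 + \frac{5}{4}\right)^{2} = \left(\frac{21}{4}\right)^{2} = \frac{441}{16}$)
$R{\left(-13,6 \right)} s 38 = \frac{441}{16} \left(- \frac{1}{16}\right) 38 = \left(- \frac{441}{256}\right) 38 = - \frac{8379}{128}$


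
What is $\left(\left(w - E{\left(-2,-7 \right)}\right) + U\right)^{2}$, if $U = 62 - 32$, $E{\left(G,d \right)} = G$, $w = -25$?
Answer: $49$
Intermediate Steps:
$U = 30$
$\left(\left(w - E{\left(-2,-7 \right)}\right) + U\right)^{2} = \left(\left(-25 - -2\right) + 30\right)^{2} = \left(\left(-25 + 2\right) + 30\right)^{2} = \left(-23 + 30\right)^{2} = 7^{2} = 49$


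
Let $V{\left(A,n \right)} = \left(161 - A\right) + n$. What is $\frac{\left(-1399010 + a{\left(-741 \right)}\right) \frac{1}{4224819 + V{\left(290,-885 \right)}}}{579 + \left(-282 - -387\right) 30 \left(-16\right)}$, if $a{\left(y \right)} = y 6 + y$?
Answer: $\frac{1404197}{210434188905} \approx 6.6729 \cdot 10^{-6}$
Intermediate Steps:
$V{\left(A,n \right)} = 161 + n - A$
$a{\left(y \right)} = 7 y$ ($a{\left(y \right)} = 6 y + y = 7 y$)
$\frac{\left(-1399010 + a{\left(-741 \right)}\right) \frac{1}{4224819 + V{\left(290,-885 \right)}}}{579 + \left(-282 - -387\right) 30 \left(-16\right)} = \frac{\left(-1399010 + 7 \left(-741\right)\right) \frac{1}{4224819 - 1014}}{579 + \left(-282 - -387\right) 30 \left(-16\right)} = \frac{\left(-1399010 - 5187\right) \frac{1}{4224819 - 1014}}{579 + \left(-282 + 387\right) \left(-480\right)} = \frac{\left(-1404197\right) \frac{1}{4224819 - 1014}}{579 + 105 \left(-480\right)} = \frac{\left(-1404197\right) \frac{1}{4223805}}{579 - 50400} = \frac{\left(-1404197\right) \frac{1}{4223805}}{-49821} = \left(- \frac{1404197}{4223805}\right) \left(- \frac{1}{49821}\right) = \frac{1404197}{210434188905}$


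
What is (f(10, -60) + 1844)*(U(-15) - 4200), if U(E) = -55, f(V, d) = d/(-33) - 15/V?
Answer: -172646625/22 ≈ -7.8476e+6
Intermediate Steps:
f(V, d) = -15/V - d/33 (f(V, d) = d*(-1/33) - 15/V = -d/33 - 15/V = -15/V - d/33)
(f(10, -60) + 1844)*(U(-15) - 4200) = ((-15/10 - 1/33*(-60)) + 1844)*(-55 - 4200) = ((-15*⅒ + 20/11) + 1844)*(-4255) = ((-3/2 + 20/11) + 1844)*(-4255) = (7/22 + 1844)*(-4255) = (40575/22)*(-4255) = -172646625/22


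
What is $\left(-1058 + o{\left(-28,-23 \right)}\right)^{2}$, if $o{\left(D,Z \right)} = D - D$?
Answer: $1119364$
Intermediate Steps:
$o{\left(D,Z \right)} = 0$
$\left(-1058 + o{\left(-28,-23 \right)}\right)^{2} = \left(-1058 + 0\right)^{2} = \left(-1058\right)^{2} = 1119364$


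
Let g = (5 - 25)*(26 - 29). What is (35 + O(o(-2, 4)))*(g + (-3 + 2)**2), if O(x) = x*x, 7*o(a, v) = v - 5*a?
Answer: 2379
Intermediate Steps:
o(a, v) = -5*a/7 + v/7 (o(a, v) = (v - 5*a)/7 = -5*a/7 + v/7)
g = 60 (g = -20*(-3) = 60)
O(x) = x**2
(35 + O(o(-2, 4)))*(g + (-3 + 2)**2) = (35 + (-5/7*(-2) + (1/7)*4)**2)*(60 + (-3 + 2)**2) = (35 + (10/7 + 4/7)**2)*(60 + (-1)**2) = (35 + 2**2)*(60 + 1) = (35 + 4)*61 = 39*61 = 2379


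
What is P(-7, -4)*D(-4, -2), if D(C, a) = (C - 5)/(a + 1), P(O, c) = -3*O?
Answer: 189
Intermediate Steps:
D(C, a) = (-5 + C)/(1 + a)
P(-7, -4)*D(-4, -2) = (-3*(-7))*((-5 - 4)/(1 - 2)) = 21*(-9/(-1)) = 21*(-1*(-9)) = 21*9 = 189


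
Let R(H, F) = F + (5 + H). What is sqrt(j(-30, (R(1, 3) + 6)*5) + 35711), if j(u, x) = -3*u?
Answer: sqrt(35801) ≈ 189.21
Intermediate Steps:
R(H, F) = 5 + F + H
sqrt(j(-30, (R(1, 3) + 6)*5) + 35711) = sqrt(-3*(-30) + 35711) = sqrt(90 + 35711) = sqrt(35801)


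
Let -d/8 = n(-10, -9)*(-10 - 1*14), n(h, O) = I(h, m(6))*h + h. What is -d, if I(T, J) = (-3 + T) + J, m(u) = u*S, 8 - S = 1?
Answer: 57600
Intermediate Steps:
S = 7 (S = 8 - 1*1 = 8 - 1 = 7)
m(u) = 7*u (m(u) = u*7 = 7*u)
I(T, J) = -3 + J + T
n(h, O) = h + h*(39 + h) (n(h, O) = (-3 + 7*6 + h)*h + h = (-3 + 42 + h)*h + h = (39 + h)*h + h = h*(39 + h) + h = h + h*(39 + h))
d = -57600 (d = -8*(-10*(40 - 10))*(-10 - 1*14) = -8*(-10*30)*(-10 - 14) = -(-2400)*(-24) = -8*7200 = -57600)
-d = -1*(-57600) = 57600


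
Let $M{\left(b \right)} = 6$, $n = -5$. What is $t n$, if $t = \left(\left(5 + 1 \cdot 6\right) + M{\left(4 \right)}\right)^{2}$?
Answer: $-1445$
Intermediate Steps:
$t = 289$ ($t = \left(\left(5 + 1 \cdot 6\right) + 6\right)^{2} = \left(\left(5 + 6\right) + 6\right)^{2} = \left(11 + 6\right)^{2} = 17^{2} = 289$)
$t n = 289 \left(-5\right) = -1445$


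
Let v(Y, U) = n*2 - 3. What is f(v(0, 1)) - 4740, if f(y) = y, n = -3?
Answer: -4749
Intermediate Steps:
v(Y, U) = -9 (v(Y, U) = -3*2 - 3 = -6 - 3 = -9)
f(v(0, 1)) - 4740 = -9 - 4740 = -4749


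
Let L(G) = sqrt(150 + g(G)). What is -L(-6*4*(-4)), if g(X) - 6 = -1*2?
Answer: -sqrt(154) ≈ -12.410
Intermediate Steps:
g(X) = 4 (g(X) = 6 - 1*2 = 6 - 2 = 4)
L(G) = sqrt(154) (L(G) = sqrt(150 + 4) = sqrt(154))
-L(-6*4*(-4)) = -sqrt(154)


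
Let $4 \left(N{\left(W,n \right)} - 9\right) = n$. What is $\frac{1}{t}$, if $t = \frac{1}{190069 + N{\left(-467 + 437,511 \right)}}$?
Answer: $\frac{760823}{4} \approx 1.9021 \cdot 10^{5}$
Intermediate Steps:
$N{\left(W,n \right)} = 9 + \frac{n}{4}$
$t = \frac{4}{760823}$ ($t = \frac{1}{190069 + \left(9 + \frac{1}{4} \cdot 511\right)} = \frac{1}{190069 + \left(9 + \frac{511}{4}\right)} = \frac{1}{190069 + \frac{547}{4}} = \frac{1}{\frac{760823}{4}} = \frac{4}{760823} \approx 5.2575 \cdot 10^{-6}$)
$\frac{1}{t} = \frac{1}{\frac{4}{760823}} = \frac{760823}{4}$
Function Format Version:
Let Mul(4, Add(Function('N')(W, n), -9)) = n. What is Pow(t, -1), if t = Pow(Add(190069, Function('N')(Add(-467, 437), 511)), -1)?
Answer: Rational(760823, 4) ≈ 1.9021e+5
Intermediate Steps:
Function('N')(W, n) = Add(9, Mul(Rational(1, 4), n))
t = Rational(4, 760823) (t = Pow(Add(190069, Add(9, Mul(Rational(1, 4), 511))), -1) = Pow(Add(190069, Add(9, Rational(511, 4))), -1) = Pow(Add(190069, Rational(547, 4)), -1) = Pow(Rational(760823, 4), -1) = Rational(4, 760823) ≈ 5.2575e-6)
Pow(t, -1) = Pow(Rational(4, 760823), -1) = Rational(760823, 4)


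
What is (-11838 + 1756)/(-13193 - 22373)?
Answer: 5041/17783 ≈ 0.28347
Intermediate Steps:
(-11838 + 1756)/(-13193 - 22373) = -10082/(-35566) = -10082*(-1/35566) = 5041/17783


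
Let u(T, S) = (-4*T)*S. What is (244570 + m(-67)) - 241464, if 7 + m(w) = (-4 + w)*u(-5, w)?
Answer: 98239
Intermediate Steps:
u(T, S) = -4*S*T
m(w) = -7 + 20*w*(-4 + w) (m(w) = -7 + (-4 + w)*(-4*w*(-5)) = -7 + (-4 + w)*(20*w) = -7 + 20*w*(-4 + w))
(244570 + m(-67)) - 241464 = (244570 + (-7 - 80*(-67) + 20*(-67)**2)) - 241464 = (244570 + (-7 + 5360 + 20*4489)) - 241464 = (244570 + (-7 + 5360 + 89780)) - 241464 = (244570 + 95133) - 241464 = 339703 - 241464 = 98239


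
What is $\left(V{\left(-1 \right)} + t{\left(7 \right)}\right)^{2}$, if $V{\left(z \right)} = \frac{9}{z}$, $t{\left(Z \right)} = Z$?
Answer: $4$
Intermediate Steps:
$\left(V{\left(-1 \right)} + t{\left(7 \right)}\right)^{2} = \left(\frac{9}{-1} + 7\right)^{2} = \left(9 \left(-1\right) + 7\right)^{2} = \left(-9 + 7\right)^{2} = \left(-2\right)^{2} = 4$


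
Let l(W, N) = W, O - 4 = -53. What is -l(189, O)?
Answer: -189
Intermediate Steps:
O = -49 (O = 4 - 53 = -49)
-l(189, O) = -1*189 = -189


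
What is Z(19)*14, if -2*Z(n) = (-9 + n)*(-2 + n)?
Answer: -1190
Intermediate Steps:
Z(n) = -(-9 + n)*(-2 + n)/2
Z(19)*14 = (-9 - 1/2*19**2 + (11/2)*19)*14 = (-9 - 1/2*361 + 209/2)*14 = (-9 - 361/2 + 209/2)*14 = -85*14 = -1190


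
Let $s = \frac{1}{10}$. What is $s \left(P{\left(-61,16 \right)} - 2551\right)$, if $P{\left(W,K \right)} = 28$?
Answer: $- \frac{2523}{10} \approx -252.3$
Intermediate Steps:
$s = \frac{1}{10} \approx 0.1$
$s \left(P{\left(-61,16 \right)} - 2551\right) = \frac{28 - 2551}{10} = \frac{1}{10} \left(-2523\right) = - \frac{2523}{10}$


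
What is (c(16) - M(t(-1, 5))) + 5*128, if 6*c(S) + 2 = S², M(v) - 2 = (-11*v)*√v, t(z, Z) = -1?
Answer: 2041/3 - 11*I ≈ 680.33 - 11.0*I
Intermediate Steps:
M(v) = 2 - 11*v^(3/2) (M(v) = 2 + (-11*v)*√v = 2 - 11*v^(3/2))
c(S) = -⅓ + S²/6
(c(16) - M(t(-1, 5))) + 5*128 = ((-⅓ + (⅙)*16²) - (2 - (-11)*I)) + 5*128 = ((-⅓ + (⅙)*256) - (2 - (-11)*I)) + 640 = ((-⅓ + 128/3) - (2 + 11*I)) + 640 = (127/3 + (-2 - 11*I)) + 640 = (121/3 - 11*I) + 640 = 2041/3 - 11*I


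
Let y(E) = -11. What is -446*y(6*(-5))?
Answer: 4906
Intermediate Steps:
-446*y(6*(-5)) = -446*(-11) = 4906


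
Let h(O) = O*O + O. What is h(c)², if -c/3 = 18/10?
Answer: 352836/625 ≈ 564.54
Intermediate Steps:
c = -27/5 (c = -54/10 = -3*9/5 = -27/5 ≈ -5.4000)
h(O) = O + O² (h(O) = O² + O = O + O²)
h(c)² = (-27*(1 - 27/5)/5)² = (-27/5*(-22/5))² = (594/25)² = 352836/625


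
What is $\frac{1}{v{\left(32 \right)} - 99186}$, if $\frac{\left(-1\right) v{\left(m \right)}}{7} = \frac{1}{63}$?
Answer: $- \frac{9}{892675} \approx -1.0082 \cdot 10^{-5}$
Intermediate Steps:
$v{\left(m \right)} = - \frac{1}{9}$ ($v{\left(m \right)} = - \frac{7}{63} = \left(-7\right) \frac{1}{63} = - \frac{1}{9}$)
$\frac{1}{v{\left(32 \right)} - 99186} = \frac{1}{- \frac{1}{9} - 99186} = \frac{1}{- \frac{892675}{9}} = - \frac{9}{892675}$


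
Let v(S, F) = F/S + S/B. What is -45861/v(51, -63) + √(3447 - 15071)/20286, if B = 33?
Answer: -8576007/58 + I*√2906/10143 ≈ -1.4786e+5 + 0.0053147*I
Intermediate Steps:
v(S, F) = S/33 + F/S (v(S, F) = F/S + S/33 = S/33 + F/S)
-45861/v(51, -63) + √(3447 - 15071)/20286 = -45861/((1/33)*51 - 63/51) + √(3447 - 15071)/20286 = -45861/(17/11 - 63*1/51) + √(-11624)*(1/20286) = -45861/(17/11 - 21/17) + (2*I*√2906)*(1/20286) = -45861/58/187 + I*√2906/10143 = -45861*187/58 + I*√2906/10143 = -8576007/58 + I*√2906/10143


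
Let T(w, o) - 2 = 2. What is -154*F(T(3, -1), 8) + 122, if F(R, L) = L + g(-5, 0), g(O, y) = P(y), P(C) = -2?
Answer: -802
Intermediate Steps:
g(O, y) = -2
T(w, o) = 4 (T(w, o) = 2 + 2 = 4)
F(R, L) = -2 + L (F(R, L) = L - 2 = -2 + L)
-154*F(T(3, -1), 8) + 122 = -154*(-2 + 8) + 122 = -154*6 + 122 = -924 + 122 = -802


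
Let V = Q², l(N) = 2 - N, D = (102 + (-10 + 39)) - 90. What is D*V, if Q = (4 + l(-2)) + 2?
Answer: 4100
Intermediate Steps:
D = 41 (D = (102 + 29) - 90 = 131 - 90 = 41)
Q = 10 (Q = (4 + (2 - 1*(-2))) + 2 = (4 + (2 + 2)) + 2 = (4 + 4) + 2 = 8 + 2 = 10)
V = 100 (V = 10² = 100)
D*V = 41*100 = 4100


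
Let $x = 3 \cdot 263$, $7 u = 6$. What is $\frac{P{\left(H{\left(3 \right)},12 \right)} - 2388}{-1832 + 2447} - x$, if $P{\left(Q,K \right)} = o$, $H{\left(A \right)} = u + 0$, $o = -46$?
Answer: $- \frac{487669}{615} \approx -792.96$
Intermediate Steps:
$u = \frac{6}{7}$ ($u = \frac{1}{7} \cdot 6 = \frac{6}{7} \approx 0.85714$)
$H{\left(A \right)} = \frac{6}{7}$ ($H{\left(A \right)} = \frac{6}{7} + 0 = \frac{6}{7}$)
$P{\left(Q,K \right)} = -46$
$x = 789$
$\frac{P{\left(H{\left(3 \right)},12 \right)} - 2388}{-1832 + 2447} - x = \frac{-46 - 2388}{-1832 + 2447} - 789 = - \frac{2434}{615} - 789 = - \frac{487669}{615}$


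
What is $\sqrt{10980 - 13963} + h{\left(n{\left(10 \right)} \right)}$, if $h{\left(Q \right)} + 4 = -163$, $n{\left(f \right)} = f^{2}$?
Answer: $-167 + i \sqrt{2983} \approx -167.0 + 54.617 i$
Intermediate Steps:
$h{\left(Q \right)} = -167$ ($h{\left(Q \right)} = -4 - 163 = -167$)
$\sqrt{10980 - 13963} + h{\left(n{\left(10 \right)} \right)} = \sqrt{10980 - 13963} - 167 = \sqrt{-2983} - 167 = i \sqrt{2983} - 167 = -167 + i \sqrt{2983}$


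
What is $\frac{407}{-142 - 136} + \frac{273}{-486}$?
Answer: $- \frac{22808}{11259} \approx -2.0258$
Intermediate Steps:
$\frac{407}{-142 - 136} + \frac{273}{-486} = \frac{407}{-278} + 273 \left(- \frac{1}{486}\right) = 407 \left(- \frac{1}{278}\right) - \frac{91}{162} = - \frac{407}{278} - \frac{91}{162} = - \frac{22808}{11259}$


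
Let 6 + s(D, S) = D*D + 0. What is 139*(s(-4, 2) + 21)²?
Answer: 133579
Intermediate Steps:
s(D, S) = -6 + D² (s(D, S) = -6 + (D*D + 0) = -6 + (D² + 0) = -6 + D²)
139*(s(-4, 2) + 21)² = 139*((-6 + (-4)²) + 21)² = 139*((-6 + 16) + 21)² = 139*(10 + 21)² = 139*31² = 139*961 = 133579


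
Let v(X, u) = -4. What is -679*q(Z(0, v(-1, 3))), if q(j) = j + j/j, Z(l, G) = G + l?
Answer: 2037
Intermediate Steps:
q(j) = 1 + j (q(j) = j + 1 = 1 + j)
-679*q(Z(0, v(-1, 3))) = -679*(1 + (-4 + 0)) = -679*(1 - 4) = -679*(-3) = 2037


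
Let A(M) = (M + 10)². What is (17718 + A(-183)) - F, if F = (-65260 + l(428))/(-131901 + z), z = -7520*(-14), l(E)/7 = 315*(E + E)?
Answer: 1270233007/26621 ≈ 47715.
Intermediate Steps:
A(M) = (10 + M)²
l(E) = 4410*E (l(E) = 7*(315*(E + E)) = 7*(315*(2*E)) = 7*(630*E) = 4410*E)
z = 105280
F = -1822220/26621 (F = (-65260 + 4410*428)/(-131901 + 105280) = (-65260 + 1887480)/(-26621) = 1822220*(-1/26621) = -1822220/26621 ≈ -68.450)
(17718 + A(-183)) - F = (17718 + (10 - 183)²) - 1*(-1822220/26621) = (17718 + (-173)²) + 1822220/26621 = (17718 + 29929) + 1822220/26621 = 47647 + 1822220/26621 = 1270233007/26621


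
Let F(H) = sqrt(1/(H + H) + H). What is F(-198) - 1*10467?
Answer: -10467 + I*sqrt(862499)/66 ≈ -10467.0 + 14.071*I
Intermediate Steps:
F(H) = sqrt(H + 1/(2*H)) (F(H) = sqrt(1/(2*H) + H) = sqrt(H + 1/(2*H)))
F(-198) - 1*10467 = sqrt(2/(-198) + 4*(-198))/2 - 1*10467 = sqrt(2*(-1/198) - 792)/2 - 10467 = sqrt(-1/99 - 792)/2 - 10467 = sqrt(-78409/99)/2 - 10467 = (I*sqrt(862499)/33)/2 - 10467 = I*sqrt(862499)/66 - 10467 = -10467 + I*sqrt(862499)/66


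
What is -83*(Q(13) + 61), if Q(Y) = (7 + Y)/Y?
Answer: -67479/13 ≈ -5190.7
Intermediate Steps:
Q(Y) = (7 + Y)/Y
-83*(Q(13) + 61) = -83*((7 + 13)/13 + 61) = -83*((1/13)*20 + 61) = -83*(20/13 + 61) = -83*813/13 = -67479/13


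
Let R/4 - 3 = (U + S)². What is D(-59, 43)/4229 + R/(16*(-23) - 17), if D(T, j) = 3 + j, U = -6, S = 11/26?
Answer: -94498147/275159885 ≈ -0.34343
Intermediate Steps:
S = 11/26 (S = 11*(1/26) = 11/26 ≈ 0.42308)
R = 23053/169 (R = 12 + 4*(-6 + 11/26)² = 12 + 4*(-145/26)² = 12 + 4*(21025/676) = 12 + 21025/169 = 23053/169 ≈ 136.41)
D(-59, 43)/4229 + R/(16*(-23) - 17) = (3 + 43)/4229 + 23053/(169*(16*(-23) - 17)) = 46*(1/4229) + 23053/(169*(-368 - 17)) = 46/4229 + (23053/169)/(-385) = 46/4229 + (23053/169)*(-1/385) = 46/4229 - 23053/65065 = -94498147/275159885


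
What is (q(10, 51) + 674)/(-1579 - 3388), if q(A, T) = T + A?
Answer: -735/4967 ≈ -0.14798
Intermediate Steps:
q(A, T) = A + T
(q(10, 51) + 674)/(-1579 - 3388) = ((10 + 51) + 674)/(-1579 - 3388) = (61 + 674)/(-4967) = 735*(-1/4967) = -735/4967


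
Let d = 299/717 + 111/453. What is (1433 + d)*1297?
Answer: 201318120833/108267 ≈ 1.8595e+6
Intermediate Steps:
d = 71678/108267 (d = 299*(1/717) + 111*(1/453) = 299/717 + 37/151 = 71678/108267 ≈ 0.66205)
(1433 + d)*1297 = (1433 + 71678/108267)*1297 = (155218289/108267)*1297 = 201318120833/108267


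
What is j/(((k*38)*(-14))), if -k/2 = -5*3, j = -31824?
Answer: 1326/665 ≈ 1.9940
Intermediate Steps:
k = 30 (k = -(-10)*3 = -2*(-15) = 30)
j/(((k*38)*(-14))) = -31824/((30*38)*(-14)) = -31824/(1140*(-14)) = -31824/(-15960) = -31824*(-1/15960) = 1326/665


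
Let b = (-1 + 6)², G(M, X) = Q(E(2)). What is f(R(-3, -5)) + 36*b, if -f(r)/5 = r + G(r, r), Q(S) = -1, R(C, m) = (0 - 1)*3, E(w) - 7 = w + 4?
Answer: 920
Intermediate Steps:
E(w) = 11 + w (E(w) = 7 + (w + 4) = 7 + (4 + w) = 11 + w)
R(C, m) = -3 (R(C, m) = -1*3 = -3)
G(M, X) = -1
b = 25 (b = 5² = 25)
f(r) = 5 - 5*r (f(r) = -5*(r - 1) = -5*(-1 + r) = 5 - 5*r)
f(R(-3, -5)) + 36*b = (5 - 5*(-3)) + 36*25 = (5 + 15) + 900 = 20 + 900 = 920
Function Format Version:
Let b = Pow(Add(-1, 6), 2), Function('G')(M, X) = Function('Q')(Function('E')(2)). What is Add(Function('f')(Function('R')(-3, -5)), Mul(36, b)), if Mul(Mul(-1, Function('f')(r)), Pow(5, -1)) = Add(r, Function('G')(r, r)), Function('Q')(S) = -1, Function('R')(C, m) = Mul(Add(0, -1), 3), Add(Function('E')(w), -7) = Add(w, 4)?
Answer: 920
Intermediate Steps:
Function('E')(w) = Add(11, w) (Function('E')(w) = Add(7, Add(w, 4)) = Add(7, Add(4, w)) = Add(11, w))
Function('R')(C, m) = -3 (Function('R')(C, m) = Mul(-1, 3) = -3)
Function('G')(M, X) = -1
b = 25 (b = Pow(5, 2) = 25)
Function('f')(r) = Add(5, Mul(-5, r)) (Function('f')(r) = Mul(-5, Add(r, -1)) = Mul(-5, Add(-1, r)) = Add(5, Mul(-5, r)))
Add(Function('f')(Function('R')(-3, -5)), Mul(36, b)) = Add(Add(5, Mul(-5, -3)), Mul(36, 25)) = Add(Add(5, 15), 900) = Add(20, 900) = 920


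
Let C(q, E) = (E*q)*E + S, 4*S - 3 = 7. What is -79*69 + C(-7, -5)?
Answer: -11247/2 ≈ -5623.5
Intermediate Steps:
S = 5/2 (S = ¾ + (¼)*7 = ¾ + 7/4 = 5/2 ≈ 2.5000)
C(q, E) = 5/2 + q*E² (C(q, E) = (E*q)*E + 5/2 = q*E² + 5/2 = 5/2 + q*E²)
-79*69 + C(-7, -5) = -79*69 + (5/2 - 7*(-5)²) = -5451 + (5/2 - 7*25) = -5451 + (5/2 - 175) = -5451 - 345/2 = -11247/2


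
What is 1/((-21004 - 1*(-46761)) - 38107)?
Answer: -1/12350 ≈ -8.0972e-5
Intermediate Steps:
1/((-21004 - 1*(-46761)) - 38107) = 1/((-21004 + 46761) - 38107) = 1/(25757 - 38107) = 1/(-12350) = -1/12350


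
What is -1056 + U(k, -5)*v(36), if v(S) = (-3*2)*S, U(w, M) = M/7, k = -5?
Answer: -6312/7 ≈ -901.71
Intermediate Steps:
U(w, M) = M/7 (U(w, M) = M*(⅐) = M/7)
v(S) = -6*S
-1056 + U(k, -5)*v(36) = -1056 + ((⅐)*(-5))*(-6*36) = -1056 - 5/7*(-216) = -1056 + 1080/7 = -6312/7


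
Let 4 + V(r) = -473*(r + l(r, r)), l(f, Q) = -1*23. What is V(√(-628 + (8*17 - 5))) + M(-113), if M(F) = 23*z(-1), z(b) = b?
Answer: 10852 - 473*I*√497 ≈ 10852.0 - 10545.0*I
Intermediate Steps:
l(f, Q) = -23
M(F) = -23 (M(F) = 23*(-1) = -23)
V(r) = 10875 - 473*r (V(r) = -4 - 473*(r - 23) = -4 - 473*(-23 + r) = -4 + (10879 - 473*r) = 10875 - 473*r)
V(√(-628 + (8*17 - 5))) + M(-113) = (10875 - 473*√(-628 + (8*17 - 5))) - 23 = (10875 - 473*√(-628 + (136 - 5))) - 23 = (10875 - 473*√(-628 + 131)) - 23 = (10875 - 473*I*√497) - 23 = 10852 - 473*I*√497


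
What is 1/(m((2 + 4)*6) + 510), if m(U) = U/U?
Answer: 1/511 ≈ 0.0019569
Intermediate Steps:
m(U) = 1
1/(m((2 + 4)*6) + 510) = 1/(1 + 510) = 1/511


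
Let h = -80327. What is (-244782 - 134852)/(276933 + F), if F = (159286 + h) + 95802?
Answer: -189817/225847 ≈ -0.84047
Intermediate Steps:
F = 174761 (F = (159286 - 80327) + 95802 = 78959 + 95802 = 174761)
(-244782 - 134852)/(276933 + F) = (-244782 - 134852)/(276933 + 174761) = -379634/451694 = -379634*1/451694 = -189817/225847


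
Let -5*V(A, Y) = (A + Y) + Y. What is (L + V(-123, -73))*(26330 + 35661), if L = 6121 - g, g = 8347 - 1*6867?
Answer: 1455176734/5 ≈ 2.9104e+8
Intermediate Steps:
g = 1480 (g = 8347 - 6867 = 1480)
V(A, Y) = -2*Y/5 - A/5 (V(A, Y) = -((A + Y) + Y)/5 = -(A + 2*Y)/5 = -2*Y/5 - A/5)
L = 4641 (L = 6121 - 1*1480 = 6121 - 1480 = 4641)
(L + V(-123, -73))*(26330 + 35661) = (4641 + (-2/5*(-73) - 1/5*(-123)))*(26330 + 35661) = (4641 + (146/5 + 123/5))*61991 = (4641 + 269/5)*61991 = (23474/5)*61991 = 1455176734/5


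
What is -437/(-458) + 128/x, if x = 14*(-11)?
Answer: 4337/35266 ≈ 0.12298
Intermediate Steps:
x = -154
-437/(-458) + 128/x = -437/(-458) + 128/(-154) = -437*(-1/458) + 128*(-1/154) = 437/458 - 64/77 = 4337/35266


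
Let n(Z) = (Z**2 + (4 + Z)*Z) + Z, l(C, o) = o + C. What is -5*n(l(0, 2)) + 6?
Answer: -84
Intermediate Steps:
l(C, o) = C + o
n(Z) = Z + Z**2 + Z*(4 + Z) (n(Z) = (Z**2 + Z*(4 + Z)) + Z = Z + Z**2 + Z*(4 + Z))
-5*n(l(0, 2)) + 6 = -5*(0 + 2)*(5 + 2*(0 + 2)) + 6 = -10*(5 + 2*2) + 6 = -10*(5 + 4) + 6 = -10*9 + 6 = -5*18 + 6 = -90 + 6 = -84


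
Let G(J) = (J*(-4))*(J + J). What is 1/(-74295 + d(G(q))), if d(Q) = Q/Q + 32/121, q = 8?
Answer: -121/8989542 ≈ -1.3460e-5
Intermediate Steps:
G(J) = -8*J² (G(J) = (-4*J)*(2*J) = -8*J²)
d(Q) = 153/121 (d(Q) = 1 + 32*(1/121) = 1 + 32/121 = 153/121)
1/(-74295 + d(G(q))) = 1/(-74295 + 153/121) = 1/(-8989542/121) = -121/8989542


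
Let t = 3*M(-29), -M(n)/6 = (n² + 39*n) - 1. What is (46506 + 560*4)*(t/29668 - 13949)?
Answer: -5043184311931/7417 ≈ -6.7995e+8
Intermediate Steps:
M(n) = 6 - 234*n - 6*n² (M(n) = -6*((n² + 39*n) - 1) = -6*(-1 + n² + 39*n) = 6 - 234*n - 6*n²)
t = 5238 (t = 3*(6 - 234*(-29) - 6*(-29)²) = 3*(6 + 6786 - 6*841) = 3*(6 + 6786 - 5046) = 3*1746 = 5238)
(46506 + 560*4)*(t/29668 - 13949) = (46506 + 560*4)*(5238/29668 - 13949) = (46506 + 2240)*(5238*(1/29668) - 13949) = 48746*(2619/14834 - 13949) = 48746*(-206916847/14834) = -5043184311931/7417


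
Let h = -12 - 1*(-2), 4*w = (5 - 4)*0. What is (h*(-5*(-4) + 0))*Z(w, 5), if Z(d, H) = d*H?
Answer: 0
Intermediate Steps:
w = 0 (w = ((5 - 4)*0)/4 = (1*0)/4 = (¼)*0 = 0)
Z(d, H) = H*d
h = -10 (h = -12 + 2 = -10)
(h*(-5*(-4) + 0))*Z(w, 5) = (-10*(-5*(-4) + 0))*(5*0) = -10*(20 + 0)*0 = -10*20*0 = -200*0 = 0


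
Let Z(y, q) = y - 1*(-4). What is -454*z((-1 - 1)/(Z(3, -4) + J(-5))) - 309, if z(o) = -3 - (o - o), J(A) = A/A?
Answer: 1053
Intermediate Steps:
J(A) = 1
Z(y, q) = 4 + y (Z(y, q) = y + 4 = 4 + y)
z(o) = -3 (z(o) = -3 - 1*0 = -3 + 0 = -3)
-454*z((-1 - 1)/(Z(3, -4) + J(-5))) - 309 = -454*(-3) - 309 = 1362 - 309 = 1053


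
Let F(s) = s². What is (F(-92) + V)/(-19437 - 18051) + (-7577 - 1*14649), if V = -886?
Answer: -138869311/6248 ≈ -22226.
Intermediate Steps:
(F(-92) + V)/(-19437 - 18051) + (-7577 - 1*14649) = ((-92)² - 886)/(-19437 - 18051) + (-7577 - 1*14649) = (8464 - 886)/(-37488) + (-7577 - 14649) = 7578*(-1/37488) - 22226 = -1263/6248 - 22226 = -138869311/6248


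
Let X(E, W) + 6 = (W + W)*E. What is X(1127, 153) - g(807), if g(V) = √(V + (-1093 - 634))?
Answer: 344856 - 2*I*√230 ≈ 3.4486e+5 - 30.332*I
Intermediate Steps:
X(E, W) = -6 + 2*E*W (X(E, W) = -6 + (W + W)*E = -6 + (2*W)*E = -6 + 2*E*W)
g(V) = √(-1727 + V) (g(V) = √(V - 1727) = √(-1727 + V))
X(1127, 153) - g(807) = (-6 + 2*1127*153) - √(-1727 + 807) = (-6 + 344862) - √(-920) = 344856 - 2*I*√230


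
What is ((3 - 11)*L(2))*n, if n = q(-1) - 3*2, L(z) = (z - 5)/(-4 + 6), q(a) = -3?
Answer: -108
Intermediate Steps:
L(z) = -5/2 + z/2 (L(z) = (-5 + z)/2 = (-5 + z)*(½) = -5/2 + z/2)
n = -9 (n = -3 - 3*2 = -3 - 6 = -9)
((3 - 11)*L(2))*n = ((3 - 11)*(-5/2 + (½)*2))*(-9) = -8*(-5/2 + 1)*(-9) = -8*(-3/2)*(-9) = 12*(-9) = -108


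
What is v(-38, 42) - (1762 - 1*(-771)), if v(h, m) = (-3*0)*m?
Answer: -2533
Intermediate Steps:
v(h, m) = 0 (v(h, m) = 0*m = 0)
v(-38, 42) - (1762 - 1*(-771)) = 0 - (1762 - 1*(-771)) = 0 - (1762 + 771) = 0 - 1*2533 = 0 - 2533 = -2533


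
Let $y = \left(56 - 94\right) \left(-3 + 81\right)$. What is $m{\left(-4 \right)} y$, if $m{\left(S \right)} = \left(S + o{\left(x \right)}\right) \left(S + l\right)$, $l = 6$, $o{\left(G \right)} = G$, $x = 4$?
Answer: $0$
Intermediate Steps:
$m{\left(S \right)} = \left(4 + S\right) \left(6 + S\right)$ ($m{\left(S \right)} = \left(S + 4\right) \left(S + 6\right) = \left(4 + S\right) \left(6 + S\right)$)
$y = -2964$ ($y = \left(-38\right) 78 = -2964$)
$m{\left(-4 \right)} y = \left(24 + \left(-4\right)^{2} + 10 \left(-4\right)\right) \left(-2964\right) = \left(24 + 16 - 40\right) \left(-2964\right) = 0 \left(-2964\right) = 0$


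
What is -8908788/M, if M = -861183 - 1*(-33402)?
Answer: 2969596/275927 ≈ 10.762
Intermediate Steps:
M = -827781 (M = -861183 + 33402 = -827781)
-8908788/M = -8908788/(-827781) = -8908788*(-1/827781) = 2969596/275927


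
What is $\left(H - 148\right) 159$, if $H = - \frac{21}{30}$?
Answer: $- \frac{236433}{10} \approx -23643.0$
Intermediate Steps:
$H = - \frac{7}{10}$ ($H = \left(-21\right) \frac{1}{30} = - \frac{7}{10} \approx -0.7$)
$\left(H - 148\right) 159 = \left(- \frac{7}{10} - 148\right) 159 = \left(- \frac{1487}{10}\right) 159 = - \frac{236433}{10}$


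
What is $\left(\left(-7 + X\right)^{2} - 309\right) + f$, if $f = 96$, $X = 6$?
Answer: $-212$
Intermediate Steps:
$\left(\left(-7 + X\right)^{2} - 309\right) + f = \left(\left(-7 + 6\right)^{2} - 309\right) + 96 = \left(\left(-1\right)^{2} - 309\right) + 96 = \left(1 - 309\right) + 96 = -308 + 96 = -212$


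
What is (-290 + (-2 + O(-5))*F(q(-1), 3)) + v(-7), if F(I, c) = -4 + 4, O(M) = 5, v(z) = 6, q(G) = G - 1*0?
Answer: -284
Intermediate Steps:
q(G) = G (q(G) = G + 0 = G)
F(I, c) = 0
(-290 + (-2 + O(-5))*F(q(-1), 3)) + v(-7) = (-290 + (-2 + 5)*0) + 6 = (-290 + 3*0) + 6 = (-290 + 0) + 6 = -290 + 6 = -284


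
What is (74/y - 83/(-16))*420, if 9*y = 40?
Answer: 36687/4 ≈ 9171.8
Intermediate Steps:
y = 40/9 (y = (⅑)*40 = 40/9 ≈ 4.4444)
(74/y - 83/(-16))*420 = (74/(40/9) - 83/(-16))*420 = (74*(9/40) - 83*(-1/16))*420 = (333/20 + 83/16)*420 = (1747/80)*420 = 36687/4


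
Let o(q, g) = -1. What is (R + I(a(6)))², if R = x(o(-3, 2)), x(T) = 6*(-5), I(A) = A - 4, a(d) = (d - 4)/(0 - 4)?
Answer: 4761/4 ≈ 1190.3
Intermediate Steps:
a(d) = 1 - d/4 (a(d) = (-4 + d)/(-4) = (-4 + d)*(-¼) = 1 - d/4)
I(A) = -4 + A
x(T) = -30
R = -30
(R + I(a(6)))² = (-30 + (-4 + (1 - ¼*6)))² = (-30 + (-4 + (1 - 3/2)))² = (-30 + (-4 - ½))² = (-30 - 9/2)² = (-69/2)² = 4761/4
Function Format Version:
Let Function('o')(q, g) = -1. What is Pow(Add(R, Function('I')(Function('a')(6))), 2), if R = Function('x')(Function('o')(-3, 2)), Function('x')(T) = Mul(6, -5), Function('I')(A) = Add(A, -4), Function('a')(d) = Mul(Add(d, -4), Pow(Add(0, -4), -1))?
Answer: Rational(4761, 4) ≈ 1190.3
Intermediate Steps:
Function('a')(d) = Add(1, Mul(Rational(-1, 4), d)) (Function('a')(d) = Mul(Add(-4, d), Pow(-4, -1)) = Mul(Add(-4, d), Rational(-1, 4)) = Add(1, Mul(Rational(-1, 4), d)))
Function('I')(A) = Add(-4, A)
Function('x')(T) = -30
R = -30
Pow(Add(R, Function('I')(Function('a')(6))), 2) = Pow(Add(-30, Add(-4, Add(1, Mul(Rational(-1, 4), 6)))), 2) = Pow(Add(-30, Add(-4, Add(1, Rational(-3, 2)))), 2) = Pow(Add(-30, Add(-4, Rational(-1, 2))), 2) = Pow(Add(-30, Rational(-9, 2)), 2) = Pow(Rational(-69, 2), 2) = Rational(4761, 4)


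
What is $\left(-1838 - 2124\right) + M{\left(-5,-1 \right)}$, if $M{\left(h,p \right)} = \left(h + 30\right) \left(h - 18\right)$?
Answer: $-4537$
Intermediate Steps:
$M{\left(h,p \right)} = \left(-18 + h\right) \left(30 + h\right)$ ($M{\left(h,p \right)} = \left(30 + h\right) \left(-18 + h\right) = \left(-18 + h\right) \left(30 + h\right)$)
$\left(-1838 - 2124\right) + M{\left(-5,-1 \right)} = \left(-1838 - 2124\right) + \left(-540 + \left(-5\right)^{2} + 12 \left(-5\right)\right) = \left(-1838 - 2124\right) - 575 = -3962 - 575 = -4537$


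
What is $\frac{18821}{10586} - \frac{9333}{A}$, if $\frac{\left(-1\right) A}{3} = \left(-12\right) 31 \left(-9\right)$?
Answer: $\frac{15990959}{5906988} \approx 2.7071$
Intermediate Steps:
$A = -10044$ ($A = - 3 \left(-12\right) 31 \left(-9\right) = - 3 \left(\left(-372\right) \left(-9\right)\right) = \left(-3\right) 3348 = -10044$)
$\frac{18821}{10586} - \frac{9333}{A} = \frac{18821}{10586} - \frac{9333}{-10044} = 18821 \cdot \frac{1}{10586} - - \frac{1037}{1116} = \frac{18821}{10586} + \frac{1037}{1116} = \frac{15990959}{5906988}$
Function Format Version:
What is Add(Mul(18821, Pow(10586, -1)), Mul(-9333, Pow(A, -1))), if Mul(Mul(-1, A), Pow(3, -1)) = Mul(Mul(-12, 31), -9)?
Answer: Rational(15990959, 5906988) ≈ 2.7071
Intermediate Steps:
A = -10044 (A = Mul(-3, Mul(Mul(-12, 31), -9)) = Mul(-3, Mul(-372, -9)) = Mul(-3, 3348) = -10044)
Add(Mul(18821, Pow(10586, -1)), Mul(-9333, Pow(A, -1))) = Add(Mul(18821, Pow(10586, -1)), Mul(-9333, Pow(-10044, -1))) = Add(Mul(18821, Rational(1, 10586)), Mul(-9333, Rational(-1, 10044))) = Add(Rational(18821, 10586), Rational(1037, 1116)) = Rational(15990959, 5906988)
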